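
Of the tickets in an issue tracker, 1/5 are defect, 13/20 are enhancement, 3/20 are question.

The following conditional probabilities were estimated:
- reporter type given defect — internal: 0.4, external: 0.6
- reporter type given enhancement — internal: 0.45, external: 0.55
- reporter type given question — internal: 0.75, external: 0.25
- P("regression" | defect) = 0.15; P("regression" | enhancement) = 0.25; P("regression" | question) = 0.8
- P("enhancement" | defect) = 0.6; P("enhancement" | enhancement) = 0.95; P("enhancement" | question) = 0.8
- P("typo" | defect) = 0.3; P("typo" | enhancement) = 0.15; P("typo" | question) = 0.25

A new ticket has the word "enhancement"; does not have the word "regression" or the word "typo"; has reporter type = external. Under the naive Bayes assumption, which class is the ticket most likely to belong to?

defect: 0.2 × 0.6 × (1−0.15) × 0.6 × (1−0.3) = 0.04284
enhancement: 0.65 × 0.55 × (1−0.25) × 0.95 × (1−0.15) = 0.2165109375
question: 0.15 × 0.25 × (1−0.8) × 0.8 × (1−0.25) = 0.0045
Highest score → enhancement.

enhancement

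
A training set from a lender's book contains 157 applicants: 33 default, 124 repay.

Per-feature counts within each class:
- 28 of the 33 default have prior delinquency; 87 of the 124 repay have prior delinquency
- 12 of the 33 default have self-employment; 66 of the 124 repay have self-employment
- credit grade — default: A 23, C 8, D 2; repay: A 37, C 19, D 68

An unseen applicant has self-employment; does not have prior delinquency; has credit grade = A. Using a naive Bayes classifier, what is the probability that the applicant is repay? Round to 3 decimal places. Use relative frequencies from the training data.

default: (33/157) × (5/33) × (12/33) × (23/33) ≈ 0.00807145
repay: (124/157) × (37/124) × (66/124) × (37/124) ≈ 0.0374287
P(repay | x) = 0.0374287 / 0.04550015 ≈ 0.823

0.823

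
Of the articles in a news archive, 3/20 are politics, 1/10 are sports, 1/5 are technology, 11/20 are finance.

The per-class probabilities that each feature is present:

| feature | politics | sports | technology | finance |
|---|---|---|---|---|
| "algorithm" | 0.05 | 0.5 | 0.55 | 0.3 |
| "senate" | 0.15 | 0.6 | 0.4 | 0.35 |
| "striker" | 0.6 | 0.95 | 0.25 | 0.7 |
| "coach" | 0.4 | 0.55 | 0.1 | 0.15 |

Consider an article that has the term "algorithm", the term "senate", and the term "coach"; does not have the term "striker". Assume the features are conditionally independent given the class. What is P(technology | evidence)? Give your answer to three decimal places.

0.478

politics: 0.15 × 0.05 × 0.15 × (1−0.6) × 0.4 = 0.00018
sports: 0.1 × 0.5 × 0.6 × (1−0.95) × 0.55 = 0.000825
technology: 0.2 × 0.55 × 0.4 × (1−0.25) × 0.1 = 0.0033
finance: 0.55 × 0.3 × 0.35 × (1−0.7) × 0.15 = 0.00259875
P(technology | x) = 0.0033 / 0.00690375 ≈ 0.478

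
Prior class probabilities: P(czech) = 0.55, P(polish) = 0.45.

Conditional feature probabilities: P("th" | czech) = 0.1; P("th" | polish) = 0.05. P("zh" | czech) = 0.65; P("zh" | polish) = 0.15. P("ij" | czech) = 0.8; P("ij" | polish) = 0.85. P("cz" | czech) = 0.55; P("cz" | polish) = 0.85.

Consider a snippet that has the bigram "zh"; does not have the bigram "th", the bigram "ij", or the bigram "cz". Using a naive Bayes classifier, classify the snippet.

czech

czech: 0.55 × (1−0.1) × 0.65 × (1−0.8) × (1−0.55) = 0.0289575
polish: 0.45 × (1−0.05) × 0.15 × (1−0.85) × (1−0.85) = 0.0014428125
Highest score → czech.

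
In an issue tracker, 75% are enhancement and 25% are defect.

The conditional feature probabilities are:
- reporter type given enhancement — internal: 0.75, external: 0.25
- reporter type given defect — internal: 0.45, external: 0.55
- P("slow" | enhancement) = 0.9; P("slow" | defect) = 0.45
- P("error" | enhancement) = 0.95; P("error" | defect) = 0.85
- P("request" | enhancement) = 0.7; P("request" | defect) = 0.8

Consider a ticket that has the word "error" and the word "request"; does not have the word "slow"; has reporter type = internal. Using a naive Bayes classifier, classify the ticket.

defect

enhancement: 0.75 × 0.75 × (1−0.9) × 0.95 × 0.7 = 0.03740625
defect: 0.25 × 0.45 × (1−0.45) × 0.85 × 0.8 = 0.042075
Highest score → defect.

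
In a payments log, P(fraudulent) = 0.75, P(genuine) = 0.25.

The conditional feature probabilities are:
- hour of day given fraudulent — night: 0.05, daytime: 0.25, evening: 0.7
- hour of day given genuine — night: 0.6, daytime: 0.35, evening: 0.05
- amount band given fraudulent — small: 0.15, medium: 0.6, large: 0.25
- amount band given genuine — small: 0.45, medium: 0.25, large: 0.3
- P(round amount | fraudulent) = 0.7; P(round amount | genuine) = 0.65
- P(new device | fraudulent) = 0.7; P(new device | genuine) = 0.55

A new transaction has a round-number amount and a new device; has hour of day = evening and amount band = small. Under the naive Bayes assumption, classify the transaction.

fraudulent: 0.75 × 0.7 × 0.15 × 0.7 × 0.7 = 0.0385875
genuine: 0.25 × 0.05 × 0.45 × 0.65 × 0.55 = 0.0020109375
Highest score → fraudulent.

fraudulent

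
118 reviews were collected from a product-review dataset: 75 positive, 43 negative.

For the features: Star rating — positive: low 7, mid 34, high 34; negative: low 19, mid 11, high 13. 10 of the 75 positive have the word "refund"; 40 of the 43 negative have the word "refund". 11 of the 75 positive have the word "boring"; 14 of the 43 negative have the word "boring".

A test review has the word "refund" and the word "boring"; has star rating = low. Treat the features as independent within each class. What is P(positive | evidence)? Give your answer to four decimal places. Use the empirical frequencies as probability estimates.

0.0232

positive: (75/118) × (7/75) × (10/75) × (11/75) ≈ 0.00116008
negative: (43/118) × (19/43) × (40/43) × (14/43) ≈ 0.0487666
P(positive | x) = 0.00116008 / 0.04992668 ≈ 0.0232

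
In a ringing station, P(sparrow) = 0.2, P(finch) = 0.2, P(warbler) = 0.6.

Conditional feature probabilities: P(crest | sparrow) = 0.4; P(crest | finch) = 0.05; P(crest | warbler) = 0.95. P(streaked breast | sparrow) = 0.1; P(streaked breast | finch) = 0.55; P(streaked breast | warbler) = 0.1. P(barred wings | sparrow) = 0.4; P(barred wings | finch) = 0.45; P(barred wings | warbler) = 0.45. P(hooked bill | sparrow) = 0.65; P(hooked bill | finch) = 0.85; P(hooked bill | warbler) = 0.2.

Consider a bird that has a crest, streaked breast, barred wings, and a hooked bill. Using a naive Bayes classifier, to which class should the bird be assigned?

warbler

sparrow: 0.2 × 0.4 × 0.1 × 0.4 × 0.65 = 0.00208
finch: 0.2 × 0.05 × 0.55 × 0.45 × 0.85 = 0.00210375
warbler: 0.6 × 0.95 × 0.1 × 0.45 × 0.2 = 0.00513
Highest score → warbler.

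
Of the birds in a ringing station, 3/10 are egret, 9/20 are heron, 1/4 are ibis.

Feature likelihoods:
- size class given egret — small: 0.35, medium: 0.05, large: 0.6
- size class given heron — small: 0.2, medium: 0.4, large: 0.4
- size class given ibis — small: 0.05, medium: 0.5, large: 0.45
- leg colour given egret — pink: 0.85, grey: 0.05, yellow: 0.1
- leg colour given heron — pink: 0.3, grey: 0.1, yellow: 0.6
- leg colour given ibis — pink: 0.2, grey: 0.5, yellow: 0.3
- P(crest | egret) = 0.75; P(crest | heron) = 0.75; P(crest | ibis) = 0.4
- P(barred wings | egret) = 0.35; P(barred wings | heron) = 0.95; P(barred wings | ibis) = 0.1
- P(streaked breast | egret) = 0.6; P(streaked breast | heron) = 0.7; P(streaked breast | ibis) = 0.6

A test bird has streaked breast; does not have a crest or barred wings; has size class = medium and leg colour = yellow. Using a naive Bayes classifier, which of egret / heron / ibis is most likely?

egret: 0.3 × 0.05 × 0.1 × (1−0.75) × (1−0.35) × 0.6 = 0.00014625
heron: 0.45 × 0.4 × 0.6 × (1−0.75) × (1−0.95) × 0.7 = 0.000945
ibis: 0.25 × 0.5 × 0.3 × (1−0.4) × (1−0.1) × 0.6 = 0.01215
Highest score → ibis.

ibis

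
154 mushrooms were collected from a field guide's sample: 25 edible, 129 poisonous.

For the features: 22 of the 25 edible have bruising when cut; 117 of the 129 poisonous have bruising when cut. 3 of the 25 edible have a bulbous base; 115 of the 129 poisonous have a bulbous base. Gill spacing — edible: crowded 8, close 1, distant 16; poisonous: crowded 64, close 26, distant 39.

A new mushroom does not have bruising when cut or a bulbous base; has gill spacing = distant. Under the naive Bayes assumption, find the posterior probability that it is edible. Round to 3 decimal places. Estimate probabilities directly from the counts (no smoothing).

edible: (25/154) × (3/25) × (22/25) × (16/25) ≈ 0.0109714
poisonous: (129/154) × (12/129) × (14/129) × (39/129) ≈ 0.00255666
P(edible | x) = 0.0109714 / 0.01352806 ≈ 0.811

0.811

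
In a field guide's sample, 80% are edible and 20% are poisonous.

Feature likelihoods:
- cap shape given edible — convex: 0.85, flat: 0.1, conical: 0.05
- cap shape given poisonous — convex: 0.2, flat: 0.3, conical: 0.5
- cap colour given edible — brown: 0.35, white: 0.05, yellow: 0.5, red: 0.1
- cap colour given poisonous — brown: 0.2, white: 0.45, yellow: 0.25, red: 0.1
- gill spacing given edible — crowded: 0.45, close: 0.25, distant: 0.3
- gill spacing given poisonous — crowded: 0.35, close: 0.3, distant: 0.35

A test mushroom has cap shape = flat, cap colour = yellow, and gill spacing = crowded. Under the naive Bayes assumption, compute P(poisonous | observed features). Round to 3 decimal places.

0.226

edible: 0.8 × 0.1 × 0.5 × 0.45 = 0.018
poisonous: 0.2 × 0.3 × 0.25 × 0.35 = 0.00525
P(poisonous | x) = 0.00525 / 0.02325 ≈ 0.226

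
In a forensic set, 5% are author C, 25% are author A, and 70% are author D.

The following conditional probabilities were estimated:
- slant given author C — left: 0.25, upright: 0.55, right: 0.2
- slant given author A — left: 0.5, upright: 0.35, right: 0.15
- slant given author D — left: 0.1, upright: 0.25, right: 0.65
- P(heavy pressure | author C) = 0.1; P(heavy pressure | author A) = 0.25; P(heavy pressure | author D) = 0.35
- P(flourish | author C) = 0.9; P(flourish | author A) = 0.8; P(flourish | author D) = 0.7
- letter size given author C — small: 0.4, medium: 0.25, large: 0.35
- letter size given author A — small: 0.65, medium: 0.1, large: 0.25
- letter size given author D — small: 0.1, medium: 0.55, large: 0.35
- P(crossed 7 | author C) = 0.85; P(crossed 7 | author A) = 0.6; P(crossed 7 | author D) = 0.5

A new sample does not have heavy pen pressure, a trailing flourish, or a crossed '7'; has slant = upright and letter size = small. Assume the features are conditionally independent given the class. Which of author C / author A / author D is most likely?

author A

author C: 0.05 × 0.55 × (1−0.1) × (1−0.9) × 0.4 × (1−0.85) = 0.0001485
author A: 0.25 × 0.35 × (1−0.25) × (1−0.8) × 0.65 × (1−0.6) = 0.0034125
author D: 0.7 × 0.25 × (1−0.35) × (1−0.7) × 0.1 × (1−0.5) = 0.00170625
Highest score → author A.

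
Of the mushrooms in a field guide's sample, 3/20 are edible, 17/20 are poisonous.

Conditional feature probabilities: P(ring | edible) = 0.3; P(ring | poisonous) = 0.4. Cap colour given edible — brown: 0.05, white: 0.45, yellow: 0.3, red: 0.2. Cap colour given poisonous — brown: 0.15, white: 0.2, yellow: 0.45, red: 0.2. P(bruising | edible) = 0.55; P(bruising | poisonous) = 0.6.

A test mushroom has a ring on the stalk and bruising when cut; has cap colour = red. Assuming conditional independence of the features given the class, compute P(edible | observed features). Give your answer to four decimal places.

0.1082

edible: 0.15 × 0.3 × 0.2 × 0.55 = 0.00495
poisonous: 0.85 × 0.4 × 0.2 × 0.6 = 0.0408
P(edible | x) = 0.00495 / 0.04575 ≈ 0.1082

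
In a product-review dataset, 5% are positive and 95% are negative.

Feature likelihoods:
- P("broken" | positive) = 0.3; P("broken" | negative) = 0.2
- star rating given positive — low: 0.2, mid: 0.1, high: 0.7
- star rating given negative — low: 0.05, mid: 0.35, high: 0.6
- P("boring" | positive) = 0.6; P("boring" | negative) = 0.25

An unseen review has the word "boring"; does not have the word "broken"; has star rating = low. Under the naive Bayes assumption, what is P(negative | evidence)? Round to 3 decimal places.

0.693

positive: 0.05 × (1−0.3) × 0.2 × 0.6 = 0.0042
negative: 0.95 × (1−0.2) × 0.05 × 0.25 = 0.0095
P(negative | x) = 0.0095 / 0.0137 ≈ 0.693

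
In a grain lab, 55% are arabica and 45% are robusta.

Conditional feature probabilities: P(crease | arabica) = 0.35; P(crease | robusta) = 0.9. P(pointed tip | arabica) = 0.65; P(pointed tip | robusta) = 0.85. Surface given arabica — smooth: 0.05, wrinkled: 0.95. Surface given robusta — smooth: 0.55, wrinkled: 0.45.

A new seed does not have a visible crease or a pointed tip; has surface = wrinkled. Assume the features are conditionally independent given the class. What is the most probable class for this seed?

arabica: 0.55 × (1−0.35) × (1−0.65) × 0.95 = 0.11886875
robusta: 0.45 × (1−0.9) × (1−0.85) × 0.45 = 0.0030375
Highest score → arabica.

arabica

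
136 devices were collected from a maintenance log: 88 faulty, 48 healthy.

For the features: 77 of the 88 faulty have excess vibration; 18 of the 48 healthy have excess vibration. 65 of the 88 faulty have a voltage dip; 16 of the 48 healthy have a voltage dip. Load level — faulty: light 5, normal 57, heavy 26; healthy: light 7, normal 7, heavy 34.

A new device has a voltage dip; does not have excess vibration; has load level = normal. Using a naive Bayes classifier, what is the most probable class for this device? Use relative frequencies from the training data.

faulty: (88/136) × (11/88) × (65/88) × (57/88) ≈ 0.0386969
healthy: (48/136) × (30/48) × (16/48) × (7/48) ≈ 0.010723
Highest score → faulty.

faulty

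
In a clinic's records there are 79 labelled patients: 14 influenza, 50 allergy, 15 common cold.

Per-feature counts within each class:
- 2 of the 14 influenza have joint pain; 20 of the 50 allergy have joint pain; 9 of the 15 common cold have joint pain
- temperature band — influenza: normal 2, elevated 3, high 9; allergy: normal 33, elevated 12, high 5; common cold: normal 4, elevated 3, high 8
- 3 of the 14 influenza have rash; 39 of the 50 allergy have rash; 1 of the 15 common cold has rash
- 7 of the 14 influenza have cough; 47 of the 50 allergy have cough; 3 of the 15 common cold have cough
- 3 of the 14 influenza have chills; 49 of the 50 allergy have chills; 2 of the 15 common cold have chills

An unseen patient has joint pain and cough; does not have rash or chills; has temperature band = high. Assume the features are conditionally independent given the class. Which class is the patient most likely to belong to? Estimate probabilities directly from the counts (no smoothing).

influenza: (14/79) × (2/14) × (9/14) × (11/14) × (7/14) × (11/14) ≈ 0.00502362
allergy: (50/79) × (20/50) × (5/50) × (11/50) × (47/50) × (1/50) ≈ 0.000104709
common cold: (15/79) × (9/15) × (8/15) × (14/15) × (3/15) × (13/15) ≈ 0.00982954
Highest score → common cold.

common cold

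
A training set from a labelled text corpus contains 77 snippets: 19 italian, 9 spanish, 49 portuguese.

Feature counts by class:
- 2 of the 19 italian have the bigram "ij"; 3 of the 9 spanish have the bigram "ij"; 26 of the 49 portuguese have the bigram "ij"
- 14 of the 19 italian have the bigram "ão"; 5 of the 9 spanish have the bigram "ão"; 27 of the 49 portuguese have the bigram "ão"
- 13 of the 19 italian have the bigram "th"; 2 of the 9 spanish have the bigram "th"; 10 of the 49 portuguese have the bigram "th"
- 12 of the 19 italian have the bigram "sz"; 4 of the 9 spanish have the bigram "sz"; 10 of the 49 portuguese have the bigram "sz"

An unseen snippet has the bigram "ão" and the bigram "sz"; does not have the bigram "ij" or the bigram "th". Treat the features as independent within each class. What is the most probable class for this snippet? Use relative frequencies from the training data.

italian: (19/77) × (17/19) × (14/19) × (6/19) × (12/19) ≈ 0.0324458
spanish: (9/77) × (6/9) × (5/9) × (7/9) × (4/9) ≈ 0.0149645
portuguese: (49/77) × (23/49) × (27/49) × (39/49) × (10/49) ≈ 0.0267348
Highest score → italian.

italian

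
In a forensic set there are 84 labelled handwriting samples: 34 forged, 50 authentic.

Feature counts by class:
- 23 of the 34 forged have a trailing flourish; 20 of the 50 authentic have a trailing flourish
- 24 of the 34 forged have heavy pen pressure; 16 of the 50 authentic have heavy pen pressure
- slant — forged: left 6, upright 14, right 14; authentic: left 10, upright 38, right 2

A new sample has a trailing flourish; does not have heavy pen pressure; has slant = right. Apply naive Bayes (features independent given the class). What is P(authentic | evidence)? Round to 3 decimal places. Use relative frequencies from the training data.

forged: (34/84) × (23/34) × (10/34) × (14/34) ≈ 0.0331603
authentic: (50/84) × (20/50) × (34/50) × (2/50) ≈ 0.00647619
P(authentic | x) = 0.00647619 / 0.03963649 ≈ 0.163

0.163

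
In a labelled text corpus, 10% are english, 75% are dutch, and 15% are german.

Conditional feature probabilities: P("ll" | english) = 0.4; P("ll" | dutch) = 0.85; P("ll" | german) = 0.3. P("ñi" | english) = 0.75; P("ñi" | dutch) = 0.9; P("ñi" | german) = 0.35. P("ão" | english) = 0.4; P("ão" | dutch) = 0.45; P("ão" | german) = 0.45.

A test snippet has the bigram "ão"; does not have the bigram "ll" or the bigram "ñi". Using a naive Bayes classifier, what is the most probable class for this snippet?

german

english: 0.1 × (1−0.4) × (1−0.75) × 0.4 = 0.006
dutch: 0.75 × (1−0.85) × (1−0.9) × 0.45 = 0.0050625
german: 0.15 × (1−0.3) × (1−0.35) × 0.45 = 0.0307125
Highest score → german.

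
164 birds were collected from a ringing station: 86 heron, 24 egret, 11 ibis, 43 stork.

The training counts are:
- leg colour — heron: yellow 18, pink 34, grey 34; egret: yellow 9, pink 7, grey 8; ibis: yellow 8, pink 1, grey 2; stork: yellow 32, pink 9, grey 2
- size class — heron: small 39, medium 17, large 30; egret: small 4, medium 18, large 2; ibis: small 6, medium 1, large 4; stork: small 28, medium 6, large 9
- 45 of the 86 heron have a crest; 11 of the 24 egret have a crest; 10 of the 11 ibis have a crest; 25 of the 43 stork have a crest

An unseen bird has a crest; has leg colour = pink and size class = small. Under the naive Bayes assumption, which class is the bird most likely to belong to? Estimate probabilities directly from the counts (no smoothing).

heron: (86/164) × (34/86) × (39/86) × (45/86) ≈ 0.0491944
egret: (24/164) × (7/24) × (4/24) × (11/24) ≈ 0.0032605
ibis: (11/164) × (1/11) × (6/11) × (10/11) ≈ 0.00302358
stork: (43/164) × (9/43) × (28/43) × (25/43) ≈ 0.0207759
Highest score → heron.

heron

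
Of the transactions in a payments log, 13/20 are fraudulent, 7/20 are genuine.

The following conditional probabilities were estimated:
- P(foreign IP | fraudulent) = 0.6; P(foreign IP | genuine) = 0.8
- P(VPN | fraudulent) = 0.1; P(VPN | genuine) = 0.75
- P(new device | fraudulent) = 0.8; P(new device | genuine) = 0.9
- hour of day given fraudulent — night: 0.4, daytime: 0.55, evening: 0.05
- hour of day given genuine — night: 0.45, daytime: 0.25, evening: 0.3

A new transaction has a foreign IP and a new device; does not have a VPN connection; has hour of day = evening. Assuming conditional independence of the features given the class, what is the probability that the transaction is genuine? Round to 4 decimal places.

fraudulent: 0.65 × 0.6 × (1−0.1) × 0.8 × 0.05 = 0.01404
genuine: 0.35 × 0.8 × (1−0.75) × 0.9 × 0.3 = 0.0189
P(genuine | x) = 0.0189 / 0.03294 ≈ 0.5738

0.5738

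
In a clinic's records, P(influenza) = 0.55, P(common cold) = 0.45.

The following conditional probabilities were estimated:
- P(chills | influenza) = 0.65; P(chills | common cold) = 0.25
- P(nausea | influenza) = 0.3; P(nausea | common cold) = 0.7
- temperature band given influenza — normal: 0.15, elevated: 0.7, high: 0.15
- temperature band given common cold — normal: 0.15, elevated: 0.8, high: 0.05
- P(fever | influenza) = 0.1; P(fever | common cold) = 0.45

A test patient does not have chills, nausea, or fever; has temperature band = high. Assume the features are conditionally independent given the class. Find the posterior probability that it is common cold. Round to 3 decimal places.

0.133

influenza: 0.55 × (1−0.65) × (1−0.3) × 0.15 × (1−0.1) = 0.01819125
common cold: 0.45 × (1−0.25) × (1−0.7) × 0.05 × (1−0.45) = 0.002784375
P(common cold | x) = 0.002784375 / 0.020975625 ≈ 0.133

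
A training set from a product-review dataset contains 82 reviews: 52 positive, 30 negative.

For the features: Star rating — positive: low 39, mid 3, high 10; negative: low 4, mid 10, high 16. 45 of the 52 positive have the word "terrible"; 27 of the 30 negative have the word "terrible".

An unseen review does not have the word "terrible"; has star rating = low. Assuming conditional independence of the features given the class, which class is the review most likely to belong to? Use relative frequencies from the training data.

positive

positive: (52/82) × (39/52) × (7/52) ≈ 0.0640244
negative: (30/82) × (4/30) × (3/30) ≈ 0.00487805
Highest score → positive.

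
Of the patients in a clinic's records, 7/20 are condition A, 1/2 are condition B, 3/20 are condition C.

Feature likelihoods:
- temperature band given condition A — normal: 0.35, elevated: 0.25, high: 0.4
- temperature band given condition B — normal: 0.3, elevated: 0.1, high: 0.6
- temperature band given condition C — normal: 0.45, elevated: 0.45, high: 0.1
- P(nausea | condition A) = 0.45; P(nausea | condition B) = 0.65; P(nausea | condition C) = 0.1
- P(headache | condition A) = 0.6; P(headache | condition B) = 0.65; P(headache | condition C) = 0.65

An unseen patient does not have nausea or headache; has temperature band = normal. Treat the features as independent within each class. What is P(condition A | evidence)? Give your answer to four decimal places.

condition A: 0.35 × 0.35 × (1−0.45) × (1−0.6) = 0.02695
condition B: 0.5 × 0.3 × (1−0.65) × (1−0.65) = 0.018375
condition C: 0.15 × 0.45 × (1−0.1) × (1−0.65) = 0.0212625
P(condition A | x) = 0.02695 / 0.0665875 ≈ 0.4047

0.4047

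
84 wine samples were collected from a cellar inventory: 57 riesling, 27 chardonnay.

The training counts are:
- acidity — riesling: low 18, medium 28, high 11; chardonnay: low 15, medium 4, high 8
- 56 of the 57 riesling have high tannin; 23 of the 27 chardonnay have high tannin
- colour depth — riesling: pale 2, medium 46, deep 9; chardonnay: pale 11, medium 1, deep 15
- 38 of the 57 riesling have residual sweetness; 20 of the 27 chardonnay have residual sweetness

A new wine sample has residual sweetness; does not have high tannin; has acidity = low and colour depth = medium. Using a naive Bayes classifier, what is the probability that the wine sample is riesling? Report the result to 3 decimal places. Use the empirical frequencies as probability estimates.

riesling: (57/84) × (18/57) × (1/57) × (46/57) × (38/57) ≈ 0.0020226
chardonnay: (27/84) × (15/27) × (4/27) × (1/27) × (20/27) ≈ 0.000725789
P(riesling | x) = 0.0020226 / 0.002748389 ≈ 0.736

0.736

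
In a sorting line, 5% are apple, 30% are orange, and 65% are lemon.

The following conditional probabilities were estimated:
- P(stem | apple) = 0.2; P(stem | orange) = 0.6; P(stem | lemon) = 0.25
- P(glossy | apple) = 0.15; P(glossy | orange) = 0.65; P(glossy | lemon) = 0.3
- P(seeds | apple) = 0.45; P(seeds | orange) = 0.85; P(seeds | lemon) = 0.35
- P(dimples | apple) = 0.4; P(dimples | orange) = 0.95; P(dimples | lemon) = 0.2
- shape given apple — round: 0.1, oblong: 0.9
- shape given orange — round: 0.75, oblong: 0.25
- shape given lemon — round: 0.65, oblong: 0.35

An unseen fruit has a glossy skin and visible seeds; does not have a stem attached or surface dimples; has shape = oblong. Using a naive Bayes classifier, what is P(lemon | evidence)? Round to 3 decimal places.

apple: 0.05 × (1−0.2) × 0.15 × 0.45 × (1−0.4) × 0.9 = 0.001458
orange: 0.3 × (1−0.6) × 0.65 × 0.85 × (1−0.95) × 0.25 = 0.00082875
lemon: 0.65 × (1−0.25) × 0.3 × 0.35 × (1−0.2) × 0.35 = 0.0143325
P(lemon | x) = 0.0143325 / 0.01661925 ≈ 0.862

0.862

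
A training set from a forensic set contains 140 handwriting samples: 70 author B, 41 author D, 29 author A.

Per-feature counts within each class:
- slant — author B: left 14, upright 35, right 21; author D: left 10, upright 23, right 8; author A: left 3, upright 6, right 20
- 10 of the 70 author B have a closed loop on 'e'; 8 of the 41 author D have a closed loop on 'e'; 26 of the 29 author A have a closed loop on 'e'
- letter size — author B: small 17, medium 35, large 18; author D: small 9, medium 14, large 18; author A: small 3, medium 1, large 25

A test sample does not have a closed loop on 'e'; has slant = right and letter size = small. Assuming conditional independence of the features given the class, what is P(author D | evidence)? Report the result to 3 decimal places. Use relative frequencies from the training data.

author B: (70/140) × (21/70) × (60/70) × (17/70) ≈ 0.0312245
author D: (41/140) × (8/41) × (33/41) × (9/41) ≈ 0.010096
author A: (29/140) × (20/29) × (3/29) × (3/29) ≈ 0.00152879
P(author D | x) = 0.010096 / 0.04284929 ≈ 0.236

0.236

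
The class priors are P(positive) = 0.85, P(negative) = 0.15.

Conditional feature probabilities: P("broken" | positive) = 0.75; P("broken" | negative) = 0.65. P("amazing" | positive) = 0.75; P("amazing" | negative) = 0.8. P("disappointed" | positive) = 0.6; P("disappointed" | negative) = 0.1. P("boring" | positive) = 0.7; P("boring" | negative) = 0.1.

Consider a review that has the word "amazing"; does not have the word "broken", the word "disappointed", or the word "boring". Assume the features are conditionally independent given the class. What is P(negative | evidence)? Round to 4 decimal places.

0.6401

positive: 0.85 × (1−0.75) × 0.75 × (1−0.6) × (1−0.7) = 0.019125
negative: 0.15 × (1−0.65) × 0.8 × (1−0.1) × (1−0.1) = 0.03402
P(negative | x) = 0.03402 / 0.053145 ≈ 0.6401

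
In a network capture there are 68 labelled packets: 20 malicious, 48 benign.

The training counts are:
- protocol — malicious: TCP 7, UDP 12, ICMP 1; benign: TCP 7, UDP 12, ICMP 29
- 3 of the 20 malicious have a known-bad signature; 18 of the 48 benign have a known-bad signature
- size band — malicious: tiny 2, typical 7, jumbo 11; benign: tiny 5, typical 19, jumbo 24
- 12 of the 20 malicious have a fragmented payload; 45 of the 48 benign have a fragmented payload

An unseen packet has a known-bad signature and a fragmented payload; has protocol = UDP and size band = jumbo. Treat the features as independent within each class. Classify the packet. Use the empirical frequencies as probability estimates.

malicious: (20/68) × (12/20) × (3/20) × (11/20) × (12/20) ≈ 0.00873529
benign: (48/68) × (12/48) × (18/48) × (24/48) × (45/48) ≈ 0.0310202
Highest score → benign.

benign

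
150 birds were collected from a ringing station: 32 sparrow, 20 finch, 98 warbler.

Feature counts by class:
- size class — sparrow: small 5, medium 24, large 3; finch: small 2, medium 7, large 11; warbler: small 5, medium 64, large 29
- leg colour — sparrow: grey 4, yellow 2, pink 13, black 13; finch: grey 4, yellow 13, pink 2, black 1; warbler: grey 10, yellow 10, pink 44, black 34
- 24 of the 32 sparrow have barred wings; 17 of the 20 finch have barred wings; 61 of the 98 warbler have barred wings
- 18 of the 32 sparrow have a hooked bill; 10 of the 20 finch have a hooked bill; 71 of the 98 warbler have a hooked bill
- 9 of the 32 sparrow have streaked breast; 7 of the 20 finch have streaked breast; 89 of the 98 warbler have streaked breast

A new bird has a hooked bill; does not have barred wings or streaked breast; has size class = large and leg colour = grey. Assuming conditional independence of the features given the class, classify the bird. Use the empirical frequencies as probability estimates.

sparrow: (32/150) × (3/32) × (4/32) × (8/32) × (18/32) × (23/32) = 0.000252685546875
finch: (20/150) × (11/20) × (4/20) × (3/20) × (10/20) × (13/20) = 0.000715
warbler: (98/150) × (29/98) × (10/98) × (37/98) × (71/98) × (9/98) ≈ 0.00049557
Highest score → finch.

finch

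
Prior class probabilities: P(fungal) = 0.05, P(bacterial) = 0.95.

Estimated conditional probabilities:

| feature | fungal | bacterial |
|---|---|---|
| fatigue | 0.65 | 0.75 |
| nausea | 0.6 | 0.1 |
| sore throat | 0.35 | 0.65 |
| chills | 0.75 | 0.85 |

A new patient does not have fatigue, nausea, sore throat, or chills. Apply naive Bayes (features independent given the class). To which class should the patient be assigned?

bacterial

fungal: 0.05 × (1−0.65) × (1−0.6) × (1−0.35) × (1−0.75) = 0.0011375
bacterial: 0.95 × (1−0.75) × (1−0.1) × (1−0.65) × (1−0.85) = 0.011221875
Highest score → bacterial.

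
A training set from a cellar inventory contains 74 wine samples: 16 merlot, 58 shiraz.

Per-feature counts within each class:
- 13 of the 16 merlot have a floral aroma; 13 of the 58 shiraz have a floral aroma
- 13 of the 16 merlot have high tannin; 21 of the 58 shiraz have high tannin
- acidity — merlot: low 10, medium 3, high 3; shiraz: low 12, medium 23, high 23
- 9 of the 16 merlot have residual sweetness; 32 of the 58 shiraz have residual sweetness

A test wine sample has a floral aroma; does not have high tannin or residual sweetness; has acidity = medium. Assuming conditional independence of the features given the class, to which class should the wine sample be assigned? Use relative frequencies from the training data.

shiraz

merlot: (16/74) × (13/16) × (3/16) × (3/16) × (7/16) ≈ 0.00270204
shiraz: (58/74) × (13/58) × (37/58) × (23/58) × (26/58) ≈ 0.0199219
Highest score → shiraz.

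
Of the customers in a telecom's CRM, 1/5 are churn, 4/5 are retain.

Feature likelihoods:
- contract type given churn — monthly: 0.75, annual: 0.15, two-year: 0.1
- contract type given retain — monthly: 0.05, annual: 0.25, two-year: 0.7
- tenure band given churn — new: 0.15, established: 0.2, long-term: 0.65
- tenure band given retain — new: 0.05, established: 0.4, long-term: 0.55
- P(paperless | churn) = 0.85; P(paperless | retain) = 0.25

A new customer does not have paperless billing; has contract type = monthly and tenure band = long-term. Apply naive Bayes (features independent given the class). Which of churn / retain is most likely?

retain

churn: 0.2 × 0.75 × 0.65 × (1−0.85) = 0.014625
retain: 0.8 × 0.05 × 0.55 × (1−0.25) = 0.0165
Highest score → retain.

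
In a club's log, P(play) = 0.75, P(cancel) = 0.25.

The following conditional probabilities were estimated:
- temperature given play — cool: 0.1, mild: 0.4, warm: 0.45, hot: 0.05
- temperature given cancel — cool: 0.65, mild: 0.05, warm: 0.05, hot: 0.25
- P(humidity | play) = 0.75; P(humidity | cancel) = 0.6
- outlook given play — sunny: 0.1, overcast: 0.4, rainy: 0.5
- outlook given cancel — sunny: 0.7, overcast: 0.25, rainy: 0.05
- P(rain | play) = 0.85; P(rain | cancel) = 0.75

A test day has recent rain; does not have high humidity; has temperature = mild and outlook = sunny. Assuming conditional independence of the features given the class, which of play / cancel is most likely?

play

play: 0.75 × 0.4 × (1−0.75) × 0.1 × 0.85 = 0.006375
cancel: 0.25 × 0.05 × (1−0.6) × 0.7 × 0.75 = 0.002625
Highest score → play.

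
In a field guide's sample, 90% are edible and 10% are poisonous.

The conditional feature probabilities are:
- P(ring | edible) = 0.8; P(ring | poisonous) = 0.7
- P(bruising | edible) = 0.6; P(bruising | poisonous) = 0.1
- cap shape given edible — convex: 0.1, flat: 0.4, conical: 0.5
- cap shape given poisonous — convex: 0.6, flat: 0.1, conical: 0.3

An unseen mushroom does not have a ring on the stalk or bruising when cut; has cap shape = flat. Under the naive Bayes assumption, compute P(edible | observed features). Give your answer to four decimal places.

edible: 0.9 × (1−0.8) × (1−0.6) × 0.4 = 0.0288
poisonous: 0.1 × (1−0.7) × (1−0.1) × 0.1 = 0.0027
P(edible | x) = 0.0288 / 0.0315 ≈ 0.9143

0.9143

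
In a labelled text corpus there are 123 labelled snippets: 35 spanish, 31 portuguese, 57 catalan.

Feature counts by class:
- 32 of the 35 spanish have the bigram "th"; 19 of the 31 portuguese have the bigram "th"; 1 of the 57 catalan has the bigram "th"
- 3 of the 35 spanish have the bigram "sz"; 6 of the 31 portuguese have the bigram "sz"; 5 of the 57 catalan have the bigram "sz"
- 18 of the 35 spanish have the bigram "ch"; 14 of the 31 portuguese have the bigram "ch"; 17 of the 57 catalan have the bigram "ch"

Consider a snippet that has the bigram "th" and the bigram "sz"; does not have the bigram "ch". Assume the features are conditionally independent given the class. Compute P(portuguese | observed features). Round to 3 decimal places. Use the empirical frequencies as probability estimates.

0.591

spanish: (35/123) × (32/35) × (3/35) × (17/35) ≈ 0.0108313
portuguese: (31/123) × (19/31) × (6/31) × (17/31) ≈ 0.0163955
catalan: (57/123) × (1/57) × (5/57) × (40/57) ≈ 0.000500467
P(portuguese | x) = 0.0163955 / 0.027727267 ≈ 0.591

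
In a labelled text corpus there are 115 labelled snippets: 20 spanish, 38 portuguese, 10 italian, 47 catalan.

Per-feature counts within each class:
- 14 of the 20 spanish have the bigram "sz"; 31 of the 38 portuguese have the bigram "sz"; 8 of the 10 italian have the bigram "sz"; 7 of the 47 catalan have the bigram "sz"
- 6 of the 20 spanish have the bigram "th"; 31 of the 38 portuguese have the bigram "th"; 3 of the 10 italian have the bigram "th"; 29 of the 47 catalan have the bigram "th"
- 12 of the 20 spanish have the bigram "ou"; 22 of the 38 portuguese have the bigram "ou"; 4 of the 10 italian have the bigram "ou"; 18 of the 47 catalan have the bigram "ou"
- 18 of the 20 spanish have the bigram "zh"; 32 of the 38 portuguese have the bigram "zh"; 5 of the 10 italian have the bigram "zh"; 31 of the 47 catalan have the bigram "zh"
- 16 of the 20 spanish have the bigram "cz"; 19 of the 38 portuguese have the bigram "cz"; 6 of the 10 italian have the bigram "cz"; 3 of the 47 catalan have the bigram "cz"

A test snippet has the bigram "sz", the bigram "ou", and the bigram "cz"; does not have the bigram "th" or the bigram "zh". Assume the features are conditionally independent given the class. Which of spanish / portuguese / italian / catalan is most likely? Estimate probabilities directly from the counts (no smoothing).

italian

spanish: (20/115) × (14/20) × (14/20) × (12/20) × (2/20) × (16/20) ≈ 0.00409043
portuguese: (38/115) × (31/38) × (7/38) × (22/38) × (6/38) × (19/38) ≈ 0.00226963
italian: (10/115) × (8/10) × (7/10) × (4/10) × (5/10) × (6/10) ≈ 0.00584348
catalan: (47/115) × (7/47) × (18/47) × (18/47) × (16/47) × (3/47) ≈ 0.000193997
Highest score → italian.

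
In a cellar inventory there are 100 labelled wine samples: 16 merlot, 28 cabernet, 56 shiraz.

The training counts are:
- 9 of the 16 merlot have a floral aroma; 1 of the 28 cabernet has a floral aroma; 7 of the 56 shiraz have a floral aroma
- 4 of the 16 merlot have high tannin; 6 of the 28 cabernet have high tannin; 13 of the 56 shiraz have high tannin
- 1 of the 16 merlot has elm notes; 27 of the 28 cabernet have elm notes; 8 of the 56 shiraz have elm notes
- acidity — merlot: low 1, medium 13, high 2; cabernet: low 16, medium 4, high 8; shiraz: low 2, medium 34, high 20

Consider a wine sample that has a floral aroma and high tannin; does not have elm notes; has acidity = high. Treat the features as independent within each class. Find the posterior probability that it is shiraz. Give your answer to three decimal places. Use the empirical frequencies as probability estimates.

0.652

merlot: (16/100) × (9/16) × (4/16) × (15/16) × (2/16) = 0.00263671875
cabernet: (28/100) × (1/28) × (6/28) × (1/28) × (8/28) ≈ 0.0000218659
shiraz: (56/100) × (7/56) × (13/56) × (48/56) × (20/56) ≈ 0.00497449
P(shiraz | x) = 0.00497449 / 0.00763307465 ≈ 0.652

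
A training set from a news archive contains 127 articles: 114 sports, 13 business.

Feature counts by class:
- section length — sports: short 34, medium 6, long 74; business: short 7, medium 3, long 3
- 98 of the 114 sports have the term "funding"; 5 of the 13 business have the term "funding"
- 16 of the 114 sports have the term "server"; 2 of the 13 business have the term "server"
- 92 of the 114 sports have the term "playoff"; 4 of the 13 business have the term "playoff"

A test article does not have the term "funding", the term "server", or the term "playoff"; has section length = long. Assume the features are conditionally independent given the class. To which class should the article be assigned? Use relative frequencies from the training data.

sports: (114/127) × (74/114) × (16/114) × (98/114) × (22/114) ≈ 0.0135669
business: (13/127) × (3/13) × (8/13) × (11/13) × (9/13) ≈ 0.00851555
Highest score → sports.

sports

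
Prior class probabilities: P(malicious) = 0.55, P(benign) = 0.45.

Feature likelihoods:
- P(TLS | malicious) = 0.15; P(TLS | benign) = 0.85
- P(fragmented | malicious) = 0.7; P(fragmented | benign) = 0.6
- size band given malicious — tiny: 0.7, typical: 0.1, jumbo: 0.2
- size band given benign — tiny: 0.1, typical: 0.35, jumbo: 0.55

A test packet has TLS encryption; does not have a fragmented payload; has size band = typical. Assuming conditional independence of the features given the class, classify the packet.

malicious: 0.55 × 0.15 × (1−0.7) × 0.1 = 0.002475
benign: 0.45 × 0.85 × (1−0.6) × 0.35 = 0.05355
Highest score → benign.

benign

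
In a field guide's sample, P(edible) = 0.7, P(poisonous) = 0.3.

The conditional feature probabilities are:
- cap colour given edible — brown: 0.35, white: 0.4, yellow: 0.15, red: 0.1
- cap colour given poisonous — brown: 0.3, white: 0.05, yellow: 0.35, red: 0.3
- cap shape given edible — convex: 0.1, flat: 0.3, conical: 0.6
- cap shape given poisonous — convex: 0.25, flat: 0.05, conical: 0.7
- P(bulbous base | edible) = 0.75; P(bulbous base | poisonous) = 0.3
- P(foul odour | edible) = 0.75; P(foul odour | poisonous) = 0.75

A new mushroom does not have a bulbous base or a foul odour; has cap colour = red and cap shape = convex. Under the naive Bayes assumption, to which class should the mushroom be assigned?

edible: 0.7 × 0.1 × 0.1 × (1−0.75) × (1−0.75) = 0.0004375
poisonous: 0.3 × 0.3 × 0.25 × (1−0.3) × (1−0.75) = 0.0039375
Highest score → poisonous.

poisonous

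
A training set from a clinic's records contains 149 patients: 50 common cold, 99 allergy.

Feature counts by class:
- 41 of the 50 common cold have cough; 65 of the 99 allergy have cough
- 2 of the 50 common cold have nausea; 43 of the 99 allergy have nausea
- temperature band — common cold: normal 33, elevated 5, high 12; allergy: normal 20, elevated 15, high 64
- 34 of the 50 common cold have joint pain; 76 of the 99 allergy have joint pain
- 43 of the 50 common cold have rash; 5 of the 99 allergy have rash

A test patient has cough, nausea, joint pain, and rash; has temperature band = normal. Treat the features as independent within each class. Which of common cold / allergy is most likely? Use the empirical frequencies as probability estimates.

common cold: (50/149) × (41/50) × (2/50) × (33/50) × (34/50) × (43/50) ≈ 0.00424824
allergy: (99/149) × (65/99) × (43/99) × (20/99) × (76/99) × (5/99) ≈ 0.00148412
Highest score → common cold.

common cold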